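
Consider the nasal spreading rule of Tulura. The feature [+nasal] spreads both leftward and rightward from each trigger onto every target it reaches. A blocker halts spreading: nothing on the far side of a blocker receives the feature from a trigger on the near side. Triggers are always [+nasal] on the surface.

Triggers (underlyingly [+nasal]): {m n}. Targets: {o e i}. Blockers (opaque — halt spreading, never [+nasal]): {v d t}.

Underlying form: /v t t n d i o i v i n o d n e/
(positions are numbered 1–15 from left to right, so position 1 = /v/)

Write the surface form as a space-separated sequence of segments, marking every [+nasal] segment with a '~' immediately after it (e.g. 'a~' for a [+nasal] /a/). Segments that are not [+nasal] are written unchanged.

v t t n~ d i o i v i~ n~ o~ d n~ e~

From /n/ at 4 rightward: 5 /d/ blocks.
From /n/ at 4 leftward: 3 /t/ blocks.
From /n/ at 11 rightward: 12 /o/ → [+nasal]; 13 /d/ blocks.
From /n/ at 11 leftward: 10 /i/ → [+nasal]; 9 /v/ blocks.
From /n/ at 14 rightward: 15 /e/ → [+nasal]; word edge.
From /n/ at 14 leftward: 13 /d/ blocks.
Targets with no active source: positions 6 7 8 stay [-nasal].
[+nasal] positions on the surface: 4 10 11 12 14 15.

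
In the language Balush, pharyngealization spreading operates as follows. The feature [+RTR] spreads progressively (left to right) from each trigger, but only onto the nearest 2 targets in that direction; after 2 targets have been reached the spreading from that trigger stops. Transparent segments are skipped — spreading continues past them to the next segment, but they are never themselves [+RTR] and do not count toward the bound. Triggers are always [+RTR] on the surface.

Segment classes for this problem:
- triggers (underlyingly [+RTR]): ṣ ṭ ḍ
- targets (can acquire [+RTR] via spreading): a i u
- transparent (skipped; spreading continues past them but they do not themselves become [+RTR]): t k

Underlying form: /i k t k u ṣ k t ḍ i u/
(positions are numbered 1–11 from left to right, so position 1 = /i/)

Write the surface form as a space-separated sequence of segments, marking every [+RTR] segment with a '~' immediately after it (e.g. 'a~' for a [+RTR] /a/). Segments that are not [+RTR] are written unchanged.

From /ṣ/ at 6 rightward: 7 /k/ transparent; 8 /t/ transparent; 9 /ḍ/ is itself a trigger — this domain ends here.
From /ḍ/ at 9 rightward: 10 /i/ → [+RTR]; 11 /u/ → [+RTR]; bound reached.
Targets with no active source: positions 1 5 stay [-emphatic].
[+RTR] positions on the surface: 6 9 10 11.

i k t k u ṣ~ k t ḍ~ i~ u~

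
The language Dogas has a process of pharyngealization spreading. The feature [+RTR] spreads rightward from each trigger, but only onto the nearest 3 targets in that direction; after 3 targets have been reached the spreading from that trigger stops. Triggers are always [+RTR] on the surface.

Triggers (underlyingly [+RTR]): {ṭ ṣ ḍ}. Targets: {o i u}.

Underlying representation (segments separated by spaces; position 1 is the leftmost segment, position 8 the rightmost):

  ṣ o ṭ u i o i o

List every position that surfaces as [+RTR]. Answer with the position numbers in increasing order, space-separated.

From /ṣ/ at 1 rightward: 2 /o/ → [+RTR]; 3 /ṭ/ is itself a trigger — this domain ends here.
From /ṭ/ at 3 rightward: 4 /u/ → [+RTR]; 5 /i/ → [+RTR]; 6 /o/ → [+RTR]; bound reached.
Targets with no active source: positions 7 8 stay [-emphatic].

1 2 3 4 5 6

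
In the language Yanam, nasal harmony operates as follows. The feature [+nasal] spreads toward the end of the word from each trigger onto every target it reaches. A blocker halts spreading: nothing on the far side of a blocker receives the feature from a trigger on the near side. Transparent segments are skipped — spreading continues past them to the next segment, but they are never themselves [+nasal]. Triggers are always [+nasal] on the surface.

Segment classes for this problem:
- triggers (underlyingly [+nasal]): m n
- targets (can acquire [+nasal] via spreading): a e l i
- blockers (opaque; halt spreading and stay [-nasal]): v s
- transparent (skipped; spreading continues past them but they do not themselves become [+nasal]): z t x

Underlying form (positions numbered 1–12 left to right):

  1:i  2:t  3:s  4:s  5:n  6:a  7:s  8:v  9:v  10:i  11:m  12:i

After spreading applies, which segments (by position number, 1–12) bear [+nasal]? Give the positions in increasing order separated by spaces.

From /n/ at 5 rightward: 6 /a/ → [+nasal]; 7 /s/ blocks.
From /m/ at 11 rightward: 12 /i/ → [+nasal]; word edge.
Targets with no active source: positions 1 10 stay [-nasal].

5 6 11 12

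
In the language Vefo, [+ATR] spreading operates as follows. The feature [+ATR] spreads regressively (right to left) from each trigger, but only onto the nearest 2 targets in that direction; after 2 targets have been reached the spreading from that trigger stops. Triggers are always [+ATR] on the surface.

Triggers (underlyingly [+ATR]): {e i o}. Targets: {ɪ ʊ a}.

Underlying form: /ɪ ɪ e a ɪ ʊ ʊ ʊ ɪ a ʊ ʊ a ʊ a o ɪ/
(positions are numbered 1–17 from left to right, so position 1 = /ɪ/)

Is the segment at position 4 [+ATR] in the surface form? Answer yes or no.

no

From /e/ at 3 leftward: 2 /ɪ/ → [+ATR]; 1 /ɪ/ → [+ATR]; bound reached.
From /o/ at 16 leftward: 15 /a/ → [+ATR]; 14 /ʊ/ → [+ATR]; bound reached.
Targets with no active source: positions 4 5 6 7 8 9 10 11 12 13 17 stay [-ATR].
[+ATR] positions on the surface: 1 2 3 14 15 16.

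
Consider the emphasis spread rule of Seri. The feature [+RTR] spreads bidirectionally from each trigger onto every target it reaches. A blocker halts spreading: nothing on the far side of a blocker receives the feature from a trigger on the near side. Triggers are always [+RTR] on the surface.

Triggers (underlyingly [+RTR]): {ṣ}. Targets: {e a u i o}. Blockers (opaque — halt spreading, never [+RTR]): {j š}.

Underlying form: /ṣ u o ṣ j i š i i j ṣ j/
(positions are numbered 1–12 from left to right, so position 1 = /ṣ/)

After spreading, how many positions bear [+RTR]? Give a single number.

5

From /ṣ/ at 1 rightward: 2 /u/ → [+RTR]; 3 /o/ → [+RTR]; 4 /ṣ/ is itself a trigger — this domain ends here.
From /ṣ/ at 1 leftward: word edge.
From /ṣ/ at 4 rightward: 5 /j/ blocks.
From /ṣ/ at 4 leftward: 3 /o/ → [+RTR]; 2 /u/ → [+RTR]; 1 /ṣ/ is itself a trigger — this domain ends here.
From /ṣ/ at 11 rightward: 12 /j/ blocks.
From /ṣ/ at 11 leftward: 10 /j/ blocks.
Targets with no active source: positions 6 8 9 stay [-emphatic].
[+RTR] positions on the surface: 1 2 3 4 11.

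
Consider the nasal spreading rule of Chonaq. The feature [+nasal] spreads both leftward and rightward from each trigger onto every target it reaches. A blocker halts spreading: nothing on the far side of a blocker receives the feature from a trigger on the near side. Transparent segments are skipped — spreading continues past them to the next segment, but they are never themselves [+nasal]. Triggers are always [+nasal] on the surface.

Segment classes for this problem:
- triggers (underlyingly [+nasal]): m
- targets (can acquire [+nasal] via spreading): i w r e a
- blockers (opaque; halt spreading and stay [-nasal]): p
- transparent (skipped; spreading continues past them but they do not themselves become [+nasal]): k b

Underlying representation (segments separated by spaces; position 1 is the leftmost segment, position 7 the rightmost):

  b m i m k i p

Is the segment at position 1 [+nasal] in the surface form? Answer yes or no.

From /m/ at 2 rightward: 3 /i/ → [+nasal]; 4 /m/ is itself a trigger — this domain ends here.
From /m/ at 2 leftward: 1 /b/ transparent; word edge.
From /m/ at 4 rightward: 5 /k/ transparent; 6 /i/ → [+nasal]; 7 /p/ blocks.
From /m/ at 4 leftward: 3 /i/ → [+nasal]; 2 /m/ is itself a trigger — this domain ends here.
[+nasal] positions on the surface: 2 3 4 6.

no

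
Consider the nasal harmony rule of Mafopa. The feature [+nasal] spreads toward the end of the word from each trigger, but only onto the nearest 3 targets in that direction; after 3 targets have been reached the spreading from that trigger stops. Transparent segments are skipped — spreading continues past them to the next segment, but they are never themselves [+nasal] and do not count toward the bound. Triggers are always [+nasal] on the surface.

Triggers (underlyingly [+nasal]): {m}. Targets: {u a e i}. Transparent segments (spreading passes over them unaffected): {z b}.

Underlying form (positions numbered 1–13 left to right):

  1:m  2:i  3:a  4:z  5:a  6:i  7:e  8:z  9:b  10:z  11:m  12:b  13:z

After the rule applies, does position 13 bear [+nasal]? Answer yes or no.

From /m/ at 1 rightward: 2 /i/ → [+nasal]; 3 /a/ → [+nasal]; 4 /z/ transparent; 5 /a/ → [+nasal]; bound reached.
From /m/ at 11 rightward: 12 /b/ transparent; 13 /z/ transparent; word edge.
Targets with no active source: positions 6 7 stay [-nasal].
[+nasal] positions on the surface: 1 2 3 5 11.

no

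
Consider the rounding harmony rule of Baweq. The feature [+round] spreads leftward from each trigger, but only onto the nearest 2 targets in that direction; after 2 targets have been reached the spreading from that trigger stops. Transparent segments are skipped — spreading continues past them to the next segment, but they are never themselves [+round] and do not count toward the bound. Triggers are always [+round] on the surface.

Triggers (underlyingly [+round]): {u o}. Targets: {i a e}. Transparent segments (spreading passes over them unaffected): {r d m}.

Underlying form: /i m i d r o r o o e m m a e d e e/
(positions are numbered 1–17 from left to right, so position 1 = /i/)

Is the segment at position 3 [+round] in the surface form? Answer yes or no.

From /o/ at 6 leftward: 5 /r/ transparent; 4 /d/ transparent; 3 /i/ → [+round]; 2 /m/ transparent; 1 /i/ → [+round]; bound reached.
From /o/ at 8 leftward: 7 /r/ transparent; 6 /o/ is itself a trigger — this domain ends here.
From /o/ at 9 leftward: 8 /o/ is itself a trigger — this domain ends here.
Targets with no active source: positions 10 13 14 16 17 stay [-round].
[+round] positions on the surface: 1 3 6 8 9.

yes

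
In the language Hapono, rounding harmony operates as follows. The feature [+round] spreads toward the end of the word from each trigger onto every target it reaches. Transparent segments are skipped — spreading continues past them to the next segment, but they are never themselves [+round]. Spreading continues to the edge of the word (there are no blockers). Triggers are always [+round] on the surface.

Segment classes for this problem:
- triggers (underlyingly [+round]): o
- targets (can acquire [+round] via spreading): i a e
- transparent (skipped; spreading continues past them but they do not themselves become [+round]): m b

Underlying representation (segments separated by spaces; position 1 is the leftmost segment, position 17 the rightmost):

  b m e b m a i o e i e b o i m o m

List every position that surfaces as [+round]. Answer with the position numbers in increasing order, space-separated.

8 9 10 11 13 14 16

From /o/ at 8 rightward: 9 /e/ → [+round]; 10 /i/ → [+round]; 11 /e/ → [+round]; 12 /b/ transparent; 13 /o/ is itself a trigger — this domain ends here.
From /o/ at 13 rightward: 14 /i/ → [+round]; 15 /m/ transparent; 16 /o/ is itself a trigger — this domain ends here.
From /o/ at 16 rightward: 17 /m/ transparent; word edge.
Targets with no active source: positions 3 6 7 stay [-round].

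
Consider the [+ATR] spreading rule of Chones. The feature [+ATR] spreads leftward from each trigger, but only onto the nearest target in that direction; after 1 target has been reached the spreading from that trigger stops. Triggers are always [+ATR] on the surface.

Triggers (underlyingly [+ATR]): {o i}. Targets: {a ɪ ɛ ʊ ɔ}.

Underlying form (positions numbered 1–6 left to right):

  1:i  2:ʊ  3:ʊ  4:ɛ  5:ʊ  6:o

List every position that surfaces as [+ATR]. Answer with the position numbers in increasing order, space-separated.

From /i/ at 1 leftward: word edge.
From /o/ at 6 leftward: 5 /ʊ/ → [+ATR]; bound reached.
Targets with no active source: positions 2 3 4 stay [-ATR].

1 5 6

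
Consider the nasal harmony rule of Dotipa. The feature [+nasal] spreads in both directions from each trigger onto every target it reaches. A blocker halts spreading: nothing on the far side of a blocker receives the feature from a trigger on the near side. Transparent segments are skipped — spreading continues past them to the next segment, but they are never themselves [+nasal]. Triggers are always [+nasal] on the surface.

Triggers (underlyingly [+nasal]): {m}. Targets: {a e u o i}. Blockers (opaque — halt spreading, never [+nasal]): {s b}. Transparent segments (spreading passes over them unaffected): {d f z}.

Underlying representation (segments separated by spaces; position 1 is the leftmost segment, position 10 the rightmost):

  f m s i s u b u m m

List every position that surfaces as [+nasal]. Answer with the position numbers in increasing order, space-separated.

From /m/ at 2 rightward: 3 /s/ blocks.
From /m/ at 2 leftward: 1 /f/ transparent; word edge.
From /m/ at 9 rightward: 10 /m/ is itself a trigger — this domain ends here.
From /m/ at 9 leftward: 8 /u/ → [+nasal]; 7 /b/ blocks.
From /m/ at 10 rightward: word edge.
From /m/ at 10 leftward: 9 /m/ is itself a trigger — this domain ends here.
Targets with no active source: positions 4 6 stay [-nasal].

2 8 9 10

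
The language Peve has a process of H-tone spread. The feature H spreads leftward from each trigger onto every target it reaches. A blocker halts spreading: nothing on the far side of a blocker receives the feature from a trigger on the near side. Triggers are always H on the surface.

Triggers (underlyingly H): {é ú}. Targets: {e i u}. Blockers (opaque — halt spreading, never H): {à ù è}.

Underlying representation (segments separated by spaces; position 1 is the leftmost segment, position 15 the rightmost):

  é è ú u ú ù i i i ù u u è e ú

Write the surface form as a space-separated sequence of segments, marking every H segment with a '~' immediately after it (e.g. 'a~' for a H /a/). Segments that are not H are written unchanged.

é~ è ú~ u~ ú~ ù i i i ù u u è e~ ú~

From /é/ at 1 leftward: word edge.
From /ú/ at 3 leftward: 2 /è/ blocks.
From /ú/ at 5 leftward: 4 /u/ → H; 3 /ú/ is itself a trigger — this domain ends here.
From /ú/ at 15 leftward: 14 /e/ → H; 13 /è/ blocks.
Targets with no active source: positions 7 8 9 11 12 stay [-high tone].
H positions on the surface: 1 3 4 5 14 15.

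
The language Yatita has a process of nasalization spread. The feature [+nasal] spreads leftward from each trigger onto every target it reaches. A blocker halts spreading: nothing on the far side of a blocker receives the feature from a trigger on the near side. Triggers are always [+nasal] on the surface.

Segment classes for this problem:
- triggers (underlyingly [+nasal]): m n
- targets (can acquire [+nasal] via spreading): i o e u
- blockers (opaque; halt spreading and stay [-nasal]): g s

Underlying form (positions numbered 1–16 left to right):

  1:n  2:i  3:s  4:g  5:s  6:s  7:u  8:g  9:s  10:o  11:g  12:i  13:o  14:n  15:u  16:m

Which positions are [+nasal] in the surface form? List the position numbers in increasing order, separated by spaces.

From /n/ at 1 leftward: word edge.
From /n/ at 14 leftward: 13 /o/ → [+nasal]; 12 /i/ → [+nasal]; 11 /g/ blocks.
From /m/ at 16 leftward: 15 /u/ → [+nasal]; 14 /n/ is itself a trigger — this domain ends here.
Targets with no active source: positions 2 7 10 stay [-nasal].

1 12 13 14 15 16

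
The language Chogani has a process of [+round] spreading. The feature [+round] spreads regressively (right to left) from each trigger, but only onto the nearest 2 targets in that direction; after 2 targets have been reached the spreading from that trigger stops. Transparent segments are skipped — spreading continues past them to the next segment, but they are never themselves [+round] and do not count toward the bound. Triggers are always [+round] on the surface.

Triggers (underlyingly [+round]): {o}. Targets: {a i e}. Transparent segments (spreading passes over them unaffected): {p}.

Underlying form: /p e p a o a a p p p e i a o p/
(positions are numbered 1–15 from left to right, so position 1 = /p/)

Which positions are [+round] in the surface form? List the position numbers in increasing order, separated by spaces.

From /o/ at 5 leftward: 4 /a/ → [+round]; 3 /p/ transparent; 2 /e/ → [+round]; bound reached.
From /o/ at 14 leftward: 13 /a/ → [+round]; 12 /i/ → [+round]; bound reached.
Targets with no active source: positions 6 7 11 stay [-round].

2 4 5 12 13 14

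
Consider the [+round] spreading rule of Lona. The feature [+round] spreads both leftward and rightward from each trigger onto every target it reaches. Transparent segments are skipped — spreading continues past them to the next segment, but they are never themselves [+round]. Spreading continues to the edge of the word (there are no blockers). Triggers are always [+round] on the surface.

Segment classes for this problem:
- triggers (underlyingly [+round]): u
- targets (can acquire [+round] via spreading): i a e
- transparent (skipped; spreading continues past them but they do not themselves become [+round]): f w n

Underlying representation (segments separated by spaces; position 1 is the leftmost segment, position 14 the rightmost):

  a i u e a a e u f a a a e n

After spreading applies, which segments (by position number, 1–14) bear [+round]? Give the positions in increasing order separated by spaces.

From /u/ at 3 rightward: 4 /e/ → [+round]; 5 /a/ → [+round]; 6 /a/ → [+round]; 7 /e/ → [+round]; 8 /u/ is itself a trigger — this domain ends here.
From /u/ at 3 leftward: 2 /i/ → [+round]; 1 /a/ → [+round]; word edge.
From /u/ at 8 rightward: 9 /f/ transparent; 10 /a/ → [+round]; 11 /a/ → [+round]; 12 /a/ → [+round]; 13 /e/ → [+round]; 14 /n/ transparent; word edge.
From /u/ at 8 leftward: 7 /e/ → [+round]; 6 /a/ → [+round]; 5 /a/ → [+round]; 4 /e/ → [+round]; 3 /u/ is itself a trigger — this domain ends here.

1 2 3 4 5 6 7 8 10 11 12 13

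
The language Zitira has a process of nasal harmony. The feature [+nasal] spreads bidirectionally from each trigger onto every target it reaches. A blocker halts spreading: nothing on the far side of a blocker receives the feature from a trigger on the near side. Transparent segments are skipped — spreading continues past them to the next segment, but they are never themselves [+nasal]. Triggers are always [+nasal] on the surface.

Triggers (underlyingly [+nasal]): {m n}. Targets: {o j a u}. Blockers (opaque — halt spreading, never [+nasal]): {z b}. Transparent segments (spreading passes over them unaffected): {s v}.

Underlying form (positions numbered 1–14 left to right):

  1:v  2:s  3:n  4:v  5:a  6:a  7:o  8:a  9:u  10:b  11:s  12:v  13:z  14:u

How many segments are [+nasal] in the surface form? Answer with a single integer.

From /n/ at 3 rightward: 4 /v/ transparent; 5 /a/ → [+nasal]; 6 /a/ → [+nasal]; 7 /o/ → [+nasal]; 8 /a/ → [+nasal]; 9 /u/ → [+nasal]; 10 /b/ blocks.
From /n/ at 3 leftward: 2 /s/ transparent; 1 /v/ transparent; word edge.
Target with no active source: position 14 stays [-nasal].
[+nasal] positions on the surface: 3 5 6 7 8 9.

6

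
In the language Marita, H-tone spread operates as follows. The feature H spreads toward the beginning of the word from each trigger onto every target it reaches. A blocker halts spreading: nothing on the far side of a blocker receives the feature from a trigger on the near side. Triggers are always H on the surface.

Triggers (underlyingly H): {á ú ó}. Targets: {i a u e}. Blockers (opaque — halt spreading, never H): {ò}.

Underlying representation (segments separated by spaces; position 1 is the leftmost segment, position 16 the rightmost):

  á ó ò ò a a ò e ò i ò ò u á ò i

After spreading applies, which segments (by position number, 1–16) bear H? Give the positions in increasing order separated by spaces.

1 2 13 14

From /á/ at 1 leftward: word edge.
From /ó/ at 2 leftward: 1 /á/ is itself a trigger — this domain ends here.
From /á/ at 14 leftward: 13 /u/ → H; 12 /ò/ blocks.
Targets with no active source: positions 5 6 8 10 16 stay [-high tone].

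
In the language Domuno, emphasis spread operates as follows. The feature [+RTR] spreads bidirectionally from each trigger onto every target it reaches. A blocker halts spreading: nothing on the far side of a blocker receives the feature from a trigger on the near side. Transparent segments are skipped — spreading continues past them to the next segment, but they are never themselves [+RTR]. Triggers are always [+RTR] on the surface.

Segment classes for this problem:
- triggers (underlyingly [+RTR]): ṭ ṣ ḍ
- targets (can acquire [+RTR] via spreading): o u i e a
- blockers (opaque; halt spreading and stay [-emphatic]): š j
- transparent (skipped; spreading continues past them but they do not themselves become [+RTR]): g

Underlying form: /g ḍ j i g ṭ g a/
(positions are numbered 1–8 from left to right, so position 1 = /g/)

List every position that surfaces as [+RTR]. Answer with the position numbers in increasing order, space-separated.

From /ḍ/ at 2 rightward: 3 /j/ blocks.
From /ḍ/ at 2 leftward: 1 /g/ transparent; word edge.
From /ṭ/ at 6 rightward: 7 /g/ transparent; 8 /a/ → [+RTR]; word edge.
From /ṭ/ at 6 leftward: 5 /g/ transparent; 4 /i/ → [+RTR]; 3 /j/ blocks.

2 4 6 8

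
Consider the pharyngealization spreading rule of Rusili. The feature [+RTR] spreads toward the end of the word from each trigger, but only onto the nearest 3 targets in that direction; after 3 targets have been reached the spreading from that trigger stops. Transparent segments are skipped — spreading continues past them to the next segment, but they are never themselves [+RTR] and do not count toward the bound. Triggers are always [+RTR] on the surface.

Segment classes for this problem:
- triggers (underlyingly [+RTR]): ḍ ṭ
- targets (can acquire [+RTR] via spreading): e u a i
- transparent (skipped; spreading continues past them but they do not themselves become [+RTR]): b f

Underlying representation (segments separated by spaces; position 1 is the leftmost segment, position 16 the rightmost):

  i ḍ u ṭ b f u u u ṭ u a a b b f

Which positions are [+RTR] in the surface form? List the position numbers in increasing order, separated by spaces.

2 3 4 7 8 9 10 11 12 13

From /ḍ/ at 2 rightward: 3 /u/ → [+RTR]; 4 /ṭ/ is itself a trigger — this domain ends here.
From /ṭ/ at 4 rightward: 5 /b/ transparent; 6 /f/ transparent; 7 /u/ → [+RTR]; 8 /u/ → [+RTR]; 9 /u/ → [+RTR]; bound reached.
From /ṭ/ at 10 rightward: 11 /u/ → [+RTR]; 12 /a/ → [+RTR]; 13 /a/ → [+RTR]; bound reached.
Target with no active source: position 1 stays [-emphatic].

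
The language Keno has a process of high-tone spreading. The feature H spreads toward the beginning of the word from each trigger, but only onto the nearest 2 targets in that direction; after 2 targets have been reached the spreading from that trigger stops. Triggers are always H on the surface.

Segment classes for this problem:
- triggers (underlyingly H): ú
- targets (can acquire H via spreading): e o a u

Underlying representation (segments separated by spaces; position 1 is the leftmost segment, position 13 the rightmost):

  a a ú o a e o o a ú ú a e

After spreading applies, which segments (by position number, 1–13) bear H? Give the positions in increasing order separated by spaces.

1 2 3 8 9 10 11

From /ú/ at 3 leftward: 2 /a/ → H; 1 /a/ → H; bound reached.
From /ú/ at 10 leftward: 9 /a/ → H; 8 /o/ → H; bound reached.
From /ú/ at 11 leftward: 10 /ú/ is itself a trigger — this domain ends here.
Targets with no active source: positions 4 5 6 7 12 13 stay [-high tone].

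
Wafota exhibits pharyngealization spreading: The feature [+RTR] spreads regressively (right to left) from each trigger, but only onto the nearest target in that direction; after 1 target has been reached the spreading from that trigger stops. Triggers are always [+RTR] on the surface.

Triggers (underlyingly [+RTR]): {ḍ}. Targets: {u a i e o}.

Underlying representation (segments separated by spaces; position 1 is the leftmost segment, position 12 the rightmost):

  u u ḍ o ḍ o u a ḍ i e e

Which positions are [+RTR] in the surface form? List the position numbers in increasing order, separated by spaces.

From /ḍ/ at 3 leftward: 2 /u/ → [+RTR]; bound reached.
From /ḍ/ at 5 leftward: 4 /o/ → [+RTR]; bound reached.
From /ḍ/ at 9 leftward: 8 /a/ → [+RTR]; bound reached.
Targets with no active source: positions 1 6 7 10 11 12 stay [-emphatic].

2 3 4 5 8 9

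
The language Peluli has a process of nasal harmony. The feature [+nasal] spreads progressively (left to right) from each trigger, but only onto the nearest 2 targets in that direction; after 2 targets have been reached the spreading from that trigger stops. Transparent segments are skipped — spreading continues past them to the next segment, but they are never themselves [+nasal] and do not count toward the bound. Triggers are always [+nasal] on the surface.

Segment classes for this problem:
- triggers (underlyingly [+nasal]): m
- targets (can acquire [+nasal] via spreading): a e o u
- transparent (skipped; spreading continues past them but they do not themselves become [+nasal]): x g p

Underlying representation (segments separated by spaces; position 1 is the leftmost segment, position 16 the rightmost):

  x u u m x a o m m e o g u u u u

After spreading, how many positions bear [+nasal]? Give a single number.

From /m/ at 4 rightward: 5 /x/ transparent; 6 /a/ → [+nasal]; 7 /o/ → [+nasal]; bound reached.
From /m/ at 8 rightward: 9 /m/ is itself a trigger — this domain ends here.
From /m/ at 9 rightward: 10 /e/ → [+nasal]; 11 /o/ → [+nasal]; bound reached.
Targets with no active source: positions 2 3 13 14 15 16 stay [-nasal].
[+nasal] positions on the surface: 4 6 7 8 9 10 11.

7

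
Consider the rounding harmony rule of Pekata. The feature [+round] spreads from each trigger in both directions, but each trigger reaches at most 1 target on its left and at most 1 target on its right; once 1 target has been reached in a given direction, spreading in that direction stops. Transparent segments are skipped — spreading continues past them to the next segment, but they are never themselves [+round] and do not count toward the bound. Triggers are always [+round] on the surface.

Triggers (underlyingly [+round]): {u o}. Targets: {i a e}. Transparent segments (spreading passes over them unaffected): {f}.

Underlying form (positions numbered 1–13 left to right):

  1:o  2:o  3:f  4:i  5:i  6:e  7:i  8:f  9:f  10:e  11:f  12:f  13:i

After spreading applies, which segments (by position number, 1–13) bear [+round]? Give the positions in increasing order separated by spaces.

1 2 4

From /o/ at 1 rightward: 2 /o/ is itself a trigger — this domain ends here.
From /o/ at 1 leftward: word edge.
From /o/ at 2 rightward: 3 /f/ transparent; 4 /i/ → [+round]; bound reached.
From /o/ at 2 leftward: 1 /o/ is itself a trigger — this domain ends here.
Targets with no active source: positions 5 6 7 10 13 stay [-round].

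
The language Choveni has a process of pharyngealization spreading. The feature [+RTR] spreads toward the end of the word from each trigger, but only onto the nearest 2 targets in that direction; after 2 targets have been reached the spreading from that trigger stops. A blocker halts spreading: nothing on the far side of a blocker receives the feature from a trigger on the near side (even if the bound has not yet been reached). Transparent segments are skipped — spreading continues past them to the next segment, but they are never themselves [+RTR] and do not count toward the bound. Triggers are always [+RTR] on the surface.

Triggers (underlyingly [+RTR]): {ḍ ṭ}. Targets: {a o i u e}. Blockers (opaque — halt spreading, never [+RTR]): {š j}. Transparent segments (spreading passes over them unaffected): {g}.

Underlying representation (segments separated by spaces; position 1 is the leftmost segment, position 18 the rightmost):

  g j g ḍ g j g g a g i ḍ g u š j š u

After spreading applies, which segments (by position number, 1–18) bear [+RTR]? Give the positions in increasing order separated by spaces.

From /ḍ/ at 4 rightward: 5 /g/ transparent; 6 /j/ blocks.
From /ḍ/ at 12 rightward: 13 /g/ transparent; 14 /u/ → [+RTR]; 15 /š/ blocks.
Targets with no active source: positions 9 11 18 stay [-emphatic].

4 12 14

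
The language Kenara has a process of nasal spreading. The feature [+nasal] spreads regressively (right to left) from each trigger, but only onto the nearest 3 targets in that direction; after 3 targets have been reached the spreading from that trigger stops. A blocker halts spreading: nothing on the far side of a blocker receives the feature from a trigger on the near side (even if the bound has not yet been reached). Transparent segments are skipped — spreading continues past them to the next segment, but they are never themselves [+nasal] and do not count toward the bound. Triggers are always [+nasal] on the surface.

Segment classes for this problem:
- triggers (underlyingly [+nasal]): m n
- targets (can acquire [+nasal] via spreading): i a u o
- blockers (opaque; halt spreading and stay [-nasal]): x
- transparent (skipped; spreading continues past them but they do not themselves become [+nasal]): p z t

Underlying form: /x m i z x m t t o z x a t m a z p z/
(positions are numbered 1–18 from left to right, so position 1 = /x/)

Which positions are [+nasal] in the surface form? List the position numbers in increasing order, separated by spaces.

From /m/ at 2 leftward: 1 /x/ blocks.
From /m/ at 6 leftward: 5 /x/ blocks.
From /m/ at 14 leftward: 13 /t/ transparent; 12 /a/ → [+nasal]; 11 /x/ blocks.
Targets with no active source: positions 3 9 15 stay [-nasal].

2 6 12 14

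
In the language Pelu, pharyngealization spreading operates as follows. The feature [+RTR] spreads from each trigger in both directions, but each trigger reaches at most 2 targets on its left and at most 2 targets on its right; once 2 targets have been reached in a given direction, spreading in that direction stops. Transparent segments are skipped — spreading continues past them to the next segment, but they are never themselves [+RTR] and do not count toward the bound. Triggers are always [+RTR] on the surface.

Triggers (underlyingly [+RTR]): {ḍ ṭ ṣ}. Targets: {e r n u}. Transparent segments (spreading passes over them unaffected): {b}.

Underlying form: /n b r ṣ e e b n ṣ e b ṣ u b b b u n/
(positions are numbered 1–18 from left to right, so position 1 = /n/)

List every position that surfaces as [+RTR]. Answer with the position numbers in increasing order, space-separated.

From /ṣ/ at 4 rightward: 5 /e/ → [+RTR]; 6 /e/ → [+RTR]; bound reached.
From /ṣ/ at 4 leftward: 3 /r/ → [+RTR]; 2 /b/ transparent; 1 /n/ → [+RTR]; bound reached.
From /ṣ/ at 9 rightward: 10 /e/ → [+RTR]; 11 /b/ transparent; 12 /ṣ/ is itself a trigger — this domain ends here.
From /ṣ/ at 9 leftward: 8 /n/ → [+RTR]; 7 /b/ transparent; 6 /e/ → [+RTR]; bound reached.
From /ṣ/ at 12 rightward: 13 /u/ → [+RTR]; 14 /b/ transparent; 15 /b/ transparent; 16 /b/ transparent; 17 /u/ → [+RTR]; bound reached.
From /ṣ/ at 12 leftward: 11 /b/ transparent; 10 /e/ → [+RTR]; 9 /ṣ/ is itself a trigger — this domain ends here.
Target with no active source: position 18 stays [-emphatic].

1 3 4 5 6 8 9 10 12 13 17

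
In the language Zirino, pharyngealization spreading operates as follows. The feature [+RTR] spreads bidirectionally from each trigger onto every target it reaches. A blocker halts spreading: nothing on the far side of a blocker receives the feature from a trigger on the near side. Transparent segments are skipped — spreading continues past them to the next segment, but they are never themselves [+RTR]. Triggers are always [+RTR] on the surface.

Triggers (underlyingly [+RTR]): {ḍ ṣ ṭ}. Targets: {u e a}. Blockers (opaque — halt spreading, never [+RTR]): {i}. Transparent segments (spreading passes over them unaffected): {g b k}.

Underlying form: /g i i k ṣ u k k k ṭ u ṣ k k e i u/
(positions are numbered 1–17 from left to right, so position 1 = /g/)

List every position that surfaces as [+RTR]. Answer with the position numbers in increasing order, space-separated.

5 6 10 11 12 15

From /ṣ/ at 5 rightward: 6 /u/ → [+RTR]; 7 /k/ transparent; 8 /k/ transparent; 9 /k/ transparent; 10 /ṭ/ is itself a trigger — this domain ends here.
From /ṣ/ at 5 leftward: 4 /k/ transparent; 3 /i/ blocks.
From /ṭ/ at 10 rightward: 11 /u/ → [+RTR]; 12 /ṣ/ is itself a trigger — this domain ends here.
From /ṭ/ at 10 leftward: 9 /k/ transparent; 8 /k/ transparent; 7 /k/ transparent; 6 /u/ → [+RTR]; 5 /ṣ/ is itself a trigger — this domain ends here.
From /ṣ/ at 12 rightward: 13 /k/ transparent; 14 /k/ transparent; 15 /e/ → [+RTR]; 16 /i/ blocks.
From /ṣ/ at 12 leftward: 11 /u/ → [+RTR]; 10 /ṭ/ is itself a trigger — this domain ends here.
Target with no active source: position 17 stays [-emphatic].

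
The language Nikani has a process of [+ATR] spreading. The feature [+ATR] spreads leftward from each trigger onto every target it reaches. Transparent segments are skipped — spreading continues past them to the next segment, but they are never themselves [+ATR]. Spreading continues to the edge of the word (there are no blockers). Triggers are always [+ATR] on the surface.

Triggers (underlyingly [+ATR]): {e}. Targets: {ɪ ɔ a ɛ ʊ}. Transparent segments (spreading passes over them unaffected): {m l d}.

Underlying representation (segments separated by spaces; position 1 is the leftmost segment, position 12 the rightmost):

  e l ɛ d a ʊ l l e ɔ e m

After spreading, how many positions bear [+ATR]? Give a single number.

From /e/ at 1 leftward: word edge.
From /e/ at 9 leftward: 8 /l/ transparent; 7 /l/ transparent; 6 /ʊ/ → [+ATR]; 5 /a/ → [+ATR]; 4 /d/ transparent; 3 /ɛ/ → [+ATR]; 2 /l/ transparent; 1 /e/ is itself a trigger — this domain ends here.
From /e/ at 11 leftward: 10 /ɔ/ → [+ATR]; 9 /e/ is itself a trigger — this domain ends here.
[+ATR] positions on the surface: 1 3 5 6 9 10 11.

7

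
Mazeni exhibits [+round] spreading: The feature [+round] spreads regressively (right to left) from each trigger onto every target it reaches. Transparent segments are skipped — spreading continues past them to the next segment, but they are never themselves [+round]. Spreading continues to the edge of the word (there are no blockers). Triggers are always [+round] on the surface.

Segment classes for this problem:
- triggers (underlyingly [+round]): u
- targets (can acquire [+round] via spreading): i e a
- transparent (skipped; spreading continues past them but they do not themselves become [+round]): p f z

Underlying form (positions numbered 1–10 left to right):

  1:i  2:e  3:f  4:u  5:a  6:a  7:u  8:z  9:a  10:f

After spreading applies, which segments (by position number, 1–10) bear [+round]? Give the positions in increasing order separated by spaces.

1 2 4 5 6 7

From /u/ at 4 leftward: 3 /f/ transparent; 2 /e/ → [+round]; 1 /i/ → [+round]; word edge.
From /u/ at 7 leftward: 6 /a/ → [+round]; 5 /a/ → [+round]; 4 /u/ is itself a trigger — this domain ends here.
Target with no active source: position 9 stays [-round].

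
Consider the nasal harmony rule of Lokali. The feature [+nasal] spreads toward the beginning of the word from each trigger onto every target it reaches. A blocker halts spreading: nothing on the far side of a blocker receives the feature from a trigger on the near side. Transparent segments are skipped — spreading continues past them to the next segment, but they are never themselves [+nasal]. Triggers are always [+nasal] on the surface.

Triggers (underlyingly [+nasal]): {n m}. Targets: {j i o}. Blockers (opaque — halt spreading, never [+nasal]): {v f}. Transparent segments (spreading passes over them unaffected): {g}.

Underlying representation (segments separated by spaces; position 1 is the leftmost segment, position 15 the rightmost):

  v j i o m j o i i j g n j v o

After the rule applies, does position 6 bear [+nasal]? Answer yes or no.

yes

From /m/ at 5 leftward: 4 /o/ → [+nasal]; 3 /i/ → [+nasal]; 2 /j/ → [+nasal]; 1 /v/ blocks.
From /n/ at 12 leftward: 11 /g/ transparent; 10 /j/ → [+nasal]; 9 /i/ → [+nasal]; 8 /i/ → [+nasal]; 7 /o/ → [+nasal]; 6 /j/ → [+nasal]; 5 /m/ is itself a trigger — this domain ends here.
Targets with no active source: positions 13 15 stay [-nasal].
[+nasal] positions on the surface: 2 3 4 5 6 7 8 9 10 12.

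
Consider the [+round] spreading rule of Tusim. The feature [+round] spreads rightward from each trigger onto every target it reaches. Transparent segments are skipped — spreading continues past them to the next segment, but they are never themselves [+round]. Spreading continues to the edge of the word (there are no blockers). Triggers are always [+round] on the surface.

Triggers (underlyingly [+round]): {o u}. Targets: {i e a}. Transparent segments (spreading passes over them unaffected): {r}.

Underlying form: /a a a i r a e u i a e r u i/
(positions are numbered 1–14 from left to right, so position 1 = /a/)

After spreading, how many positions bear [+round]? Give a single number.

6

From /u/ at 8 rightward: 9 /i/ → [+round]; 10 /a/ → [+round]; 11 /e/ → [+round]; 12 /r/ transparent; 13 /u/ is itself a trigger — this domain ends here.
From /u/ at 13 rightward: 14 /i/ → [+round]; word edge.
Targets with no active source: positions 1 2 3 4 6 7 stay [-round].
[+round] positions on the surface: 8 9 10 11 13 14.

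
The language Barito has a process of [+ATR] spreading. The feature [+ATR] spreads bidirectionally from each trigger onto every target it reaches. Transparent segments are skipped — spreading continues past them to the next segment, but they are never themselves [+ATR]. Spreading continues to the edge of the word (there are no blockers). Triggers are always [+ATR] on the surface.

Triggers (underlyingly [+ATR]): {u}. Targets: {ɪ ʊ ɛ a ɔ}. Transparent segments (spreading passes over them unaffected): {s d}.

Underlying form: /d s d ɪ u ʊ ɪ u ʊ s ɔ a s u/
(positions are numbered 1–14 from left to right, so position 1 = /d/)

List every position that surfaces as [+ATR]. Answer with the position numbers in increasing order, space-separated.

From /u/ at 5 rightward: 6 /ʊ/ → [+ATR]; 7 /ɪ/ → [+ATR]; 8 /u/ is itself a trigger — this domain ends here.
From /u/ at 5 leftward: 4 /ɪ/ → [+ATR]; 3 /d/ transparent; 2 /s/ transparent; 1 /d/ transparent; word edge.
From /u/ at 8 rightward: 9 /ʊ/ → [+ATR]; 10 /s/ transparent; 11 /ɔ/ → [+ATR]; 12 /a/ → [+ATR]; 13 /s/ transparent; 14 /u/ is itself a trigger — this domain ends here.
From /u/ at 8 leftward: 7 /ɪ/ → [+ATR]; 6 /ʊ/ → [+ATR]; 5 /u/ is itself a trigger — this domain ends here.
From /u/ at 14 rightward: word edge.
From /u/ at 14 leftward: 13 /s/ transparent; 12 /a/ → [+ATR]; 11 /ɔ/ → [+ATR]; 10 /s/ transparent; 9 /ʊ/ → [+ATR]; 8 /u/ is itself a trigger — this domain ends here.

4 5 6 7 8 9 11 12 14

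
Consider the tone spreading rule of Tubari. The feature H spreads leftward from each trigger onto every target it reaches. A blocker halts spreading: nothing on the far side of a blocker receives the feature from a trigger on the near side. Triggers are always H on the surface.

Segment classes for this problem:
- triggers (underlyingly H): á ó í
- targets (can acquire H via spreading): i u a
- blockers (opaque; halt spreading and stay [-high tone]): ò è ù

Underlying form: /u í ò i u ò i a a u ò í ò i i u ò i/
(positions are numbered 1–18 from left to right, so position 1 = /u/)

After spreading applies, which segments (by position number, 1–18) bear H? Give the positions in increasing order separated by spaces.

1 2 12

From /í/ at 2 leftward: 1 /u/ → H; word edge.
From /í/ at 12 leftward: 11 /ò/ blocks.
Targets with no active source: positions 4 5 7 8 9 10 14 15 16 18 stay [-high tone].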